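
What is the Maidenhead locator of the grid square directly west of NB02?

MB92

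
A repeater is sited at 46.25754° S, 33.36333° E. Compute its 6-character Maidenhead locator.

KE63qr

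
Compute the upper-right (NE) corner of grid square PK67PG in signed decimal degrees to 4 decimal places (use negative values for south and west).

17.2917, 133.3333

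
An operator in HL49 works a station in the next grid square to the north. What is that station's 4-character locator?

HM40

Latitude square 9; +1 → 10, wraps to 0, carry into field.
Latitude field L = 11; +1 → 12 = M.
The longitude characters are unchanged.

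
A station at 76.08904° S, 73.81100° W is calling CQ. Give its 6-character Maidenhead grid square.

FB33cv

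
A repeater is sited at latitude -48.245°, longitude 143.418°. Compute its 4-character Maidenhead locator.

QE11

Shift to the Maidenhead origin (180°W, 90°S): lon 323.42, lat 41.76.
Field: lon ⌊323.42/20⌋ = 16 → Q; lat ⌊41.76/10⌋ = 4 → E.
Square: lon ⌊3.42/2⌋ = 1; lat ⌊1.76/1⌋ = 1.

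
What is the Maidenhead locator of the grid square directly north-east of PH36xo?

Longitude subsquare x = 23; +1 → 24, wraps to 0 = a, carry into square.
Longitude square 3; +1 → 4.
Latitude subsquare o = 14; +1 → 15 = p.

PH46ap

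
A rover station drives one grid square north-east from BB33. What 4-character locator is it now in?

BB44

Longitude square 3; +1 → 4.
Latitude square 3; +1 → 4.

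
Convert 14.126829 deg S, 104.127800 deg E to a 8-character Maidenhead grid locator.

OH25bu59

Offset from 180°W / 90°S: lon 284.12780°, lat 75.87317°.
Field: lon ⌊284.12780/20⌋ = 14 → O; lat ⌊75.87317/10⌋ = 7 → H.
Square: lon ⌊4.12780/2⌋ = 2; lat ⌊5.87317/1⌋ = 5.
Subsquare: lon ⌊0.12780/0.0833333⌋ = 1 → b; lat ⌊0.87317/0.0416667⌋ = 20 → u.
Extended square: lon ⌊0.04447/0.00833333⌋ = 5; lat ⌊0.03984/0.00416667⌋ = 9.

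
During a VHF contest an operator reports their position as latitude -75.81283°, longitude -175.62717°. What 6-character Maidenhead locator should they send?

Add 180° to longitude and 90° to latitude: 4.3728, 14.1872.
Field: lon ⌊4.3728/20⌋ = 0 → A; lat ⌊14.1872/10⌋ = 1 → B.
Square: lon ⌊4.3728/2⌋ = 2; lat ⌊4.1872/1⌋ = 4.
Subsquare: lon ⌊0.3728/0.0833333⌋ = 4 → e; lat ⌊0.1872/0.0416667⌋ = 4 → e.

AB24ee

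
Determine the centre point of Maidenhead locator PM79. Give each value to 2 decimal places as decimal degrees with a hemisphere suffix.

Field P=15, M=12: +15·20° lon, +12·10° lat → SW at lon 120°, lat 30°.
Square 7, 9: +7·2° lon, +9·1° lat → SW at lon 134°, lat 39°.
Cell spans 2° lon × 1° lat. Centre is SW corner plus half of each.
latitude 39.50° N, longitude 135.00° E.

39.50° N, 135.00° E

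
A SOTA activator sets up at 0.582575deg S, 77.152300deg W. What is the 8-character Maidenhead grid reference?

Add 180° to longitude and 90° to latitude: 102.84770, 89.41742.
Field (20°×10°, letters A–R): 102.84770/20 → 5 → F, 89.41742/10 → 8 → I; chars FI.
Square (2°×1°, digits 0–9): 2.84770/2 → 1, 9.41742/1 → 9; chars 19.
Subsquare (5′×2.5′, letters a–x): 0.84770/0.0833333 → 10 → k, 0.41742/0.0416667 → 10 → k; chars kk.
Extended square (30″×15″, digits 0–9): 0.01437/0.00833333 → 1, 0.00076/0.00416667 → 0; chars 10.

FI19kk10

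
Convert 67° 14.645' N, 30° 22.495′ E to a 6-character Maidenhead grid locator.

KP57ef

Offset from 180°W / 90°S: lon 210.3749°, lat 157.2441°.
Field: 210.3749/20 → 10 → K, 157.2441/10 → 15 → P; chars KP.
Square: 10.3749/2 → 5, 7.2441/1 → 7; chars 57.
Subsquare: 0.3749/0.0833333 → 4 → e, 0.2441/0.0416667 → 5 → f; chars ef.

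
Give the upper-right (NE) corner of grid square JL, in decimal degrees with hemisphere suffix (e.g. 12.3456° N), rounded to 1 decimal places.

Field J=9, L=11: +9·20° lon, +11·10° lat → SW at lon 0°, lat 20°.
Cell spans 20° lon × 10° lat. NE corner is SW corner plus one full cell.
latitude 30.0° N, longitude 20.0° E.

30.0° N, 20.0° E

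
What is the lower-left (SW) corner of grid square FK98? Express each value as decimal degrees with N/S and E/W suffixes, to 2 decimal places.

Field F=5, K=10: +5·20° lon, +10·10° lat → SW at lon -80°, lat 10°.
Square 9, 8: +9·2° lon, +8·1° lat → SW at lon -62°, lat 18°.
latitude 18.00° N, longitude 62.00° W.

18.00° N, 62.00° W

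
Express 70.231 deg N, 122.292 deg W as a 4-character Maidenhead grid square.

CQ80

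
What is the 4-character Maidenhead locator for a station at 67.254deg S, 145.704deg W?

Offset from 180°W / 90°S: lon 34.30°, lat 22.75°.
Field: 34.30/20 → 1 → B, 22.75/10 → 2 → C; chars BC.
Square: 14.30/2 → 7, 2.75/1 → 2; chars 72.

BC72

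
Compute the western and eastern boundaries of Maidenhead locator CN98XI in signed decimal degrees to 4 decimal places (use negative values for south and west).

-120.0833, -120.0000

Field C=2, N=13: +2·20° lon, +13·10° lat → SW at lon -140°, lat 40°.
Square 9, 8: +9·2° lon, +8·1° lat → SW at lon -122°, lat 48°.
Subsquare x=23, i=8: +23·0.0833333° lon, +8·0.0416667° lat → SW at lon -120.083°, lat 48.3333°.
Cell spans 0.0833333° lon × 0.0416667° lat.
west -120.0833, east -120.0000.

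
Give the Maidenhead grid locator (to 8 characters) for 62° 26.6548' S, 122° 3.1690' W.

CC87xn33

Offset from 180°W / 90°S: lon 57.94718°, lat 27.55575°.
Field (20°×10°, letters A–R): 57.94718/20 → 2 → C, 27.55575/10 → 2 → C; chars CC.
Square (2°×1°, digits 0–9): 17.94718/2 → 8, 7.55575/1 → 7; chars 87.
Subsquare (5′×2.5′, letters a–x): 1.94718/0.0833333 → 23 → x, 0.55575/0.0416667 → 13 → n; chars xn.
Extended square (30″×15″, digits 0–9): 0.03052/0.00833333 → 3, 0.01409/0.00416667 → 3; chars 33.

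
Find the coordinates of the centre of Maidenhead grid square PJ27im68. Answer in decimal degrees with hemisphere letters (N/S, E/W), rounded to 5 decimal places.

Field P=15, J=9: +15·20° lon, +9·10° lat → SW at lon 120°, lat 0°.
Square 2, 7: +2·2° lon, +7·1° lat → SW at lon 124°, lat 7°.
Subsquare i=8, m=12: +8·0.0833333° lon, +12·0.0416667° lat → SW at lon 124.667°, lat 7.5°.
Extended square 6, 8: +6·0.00833333° lon, +8·0.00416667° lat → SW at lon 124.717°, lat 7.53333°.
Cell spans 0.00833333° lon × 0.00416667° lat. Centre is SW corner plus half of each.
latitude 7.53542° N, longitude 124.72083° E.

7.53542° N, 124.72083° E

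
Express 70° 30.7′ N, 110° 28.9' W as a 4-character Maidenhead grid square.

DQ40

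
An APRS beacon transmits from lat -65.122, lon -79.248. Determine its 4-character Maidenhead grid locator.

FC04

Add 180° to longitude and 90° to latitude: 100.75, 24.88.
Field (20°×10°, letters A–R): lon ⌊100.75/20⌋ = 5 → F; lat ⌊24.88/10⌋ = 2 → C.
Square (2°×1°, digits 0–9): lon ⌊0.75/2⌋ = 0; lat ⌊4.88/1⌋ = 4.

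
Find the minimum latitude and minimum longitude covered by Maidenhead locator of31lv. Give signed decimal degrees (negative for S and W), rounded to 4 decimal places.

-38.1250, 106.9167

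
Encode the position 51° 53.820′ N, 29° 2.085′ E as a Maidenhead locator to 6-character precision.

Shift to the Maidenhead origin (180°W, 90°S): lon 209.0348, lat 141.8970.
Field: 209.0348/20 → 10 → K, 141.8970/10 → 14 → O; chars KO.
Square: 9.0348/2 → 4, 1.8970/1 → 1; chars 41.
Subsquare: 1.0348/0.0833333 → 12 → m, 0.8970/0.0416667 → 21 → v; chars mv.

KO41mv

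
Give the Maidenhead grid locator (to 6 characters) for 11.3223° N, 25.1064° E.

KK21nh

Add 180° to longitude and 90° to latitude: 205.1064, 101.3223.
Field: 205.1064/20 → 10 → K, 101.3223/10 → 10 → K; chars KK.
Square: 5.1064/2 → 2, 1.3223/1 → 1; chars 21.
Subsquare: 1.1064/0.0833333 → 13 → n, 0.3223/0.0416667 → 7 → h; chars nh.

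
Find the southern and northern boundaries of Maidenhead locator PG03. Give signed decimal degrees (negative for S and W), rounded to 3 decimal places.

-27.000, -26.000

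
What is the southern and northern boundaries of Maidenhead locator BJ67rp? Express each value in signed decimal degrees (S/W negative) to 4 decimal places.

Field B=1, J=9: +1·20° lon, +9·10° lat → SW at lon -160°, lat 0°.
Square 6, 7: +6·2° lon, +7·1° lat → SW at lon -148°, lat 7°.
Subsquare r=17, p=15: +17·0.0833333° lon, +15·0.0416667° lat → SW at lon -146.583°, lat 7.625°.
Cell spans 0.0833333° lon × 0.0416667° lat.
south 7.6250, north 7.6667.

7.6250, 7.6667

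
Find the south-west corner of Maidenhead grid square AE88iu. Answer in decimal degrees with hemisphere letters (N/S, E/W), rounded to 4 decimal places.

41.1667° S, 163.3333° W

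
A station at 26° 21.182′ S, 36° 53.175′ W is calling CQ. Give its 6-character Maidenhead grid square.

HG13np

Add 180° to longitude and 90° to latitude: 143.1138, 63.6470.
Field: lon ⌊143.1138/20⌋ = 7 → H; lat ⌊63.6470/10⌋ = 6 → G.
Square: lon ⌊3.1138/2⌋ = 1; lat ⌊3.6470/1⌋ = 3.
Subsquare: lon ⌊1.1138/0.0833333⌋ = 13 → n; lat ⌊0.6470/0.0416667⌋ = 15 → p.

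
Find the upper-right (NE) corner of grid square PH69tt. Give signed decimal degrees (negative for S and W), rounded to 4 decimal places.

-10.1667, 133.6667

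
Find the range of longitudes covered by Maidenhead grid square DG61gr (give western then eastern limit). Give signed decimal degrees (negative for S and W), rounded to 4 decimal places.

-107.5000, -107.4167

Field D=3, G=6: +3·20° lon, +6·10° lat → SW at lon -120°, lat -30°.
Square 6, 1: +6·2° lon, +1·1° lat → SW at lon -108°, lat -29°.
Subsquare g=6, r=17: +6·0.0833333° lon, +17·0.0416667° lat → SW at lon -107.5°, lat -28.2917°.
Cell spans 0.0833333° lon × 0.0416667° lat.
west -107.5000, east -107.4167.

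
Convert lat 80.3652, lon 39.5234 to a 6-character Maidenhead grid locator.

Add 180° to longitude and 90° to latitude: 219.5234, 170.3652.
Field: lon ⌊219.5234/20⌋ = 10 → K; lat ⌊170.3652/10⌋ = 17 → R.
Square: lon ⌊19.5234/2⌋ = 9; lat ⌊0.3652/1⌋ = 0.
Subsquare: lon ⌊1.5234/0.0833333⌋ = 18 → s; lat ⌊0.3652/0.0416667⌋ = 8 → i.

KR90si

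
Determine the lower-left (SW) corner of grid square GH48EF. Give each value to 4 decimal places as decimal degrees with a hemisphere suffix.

Field G=6, H=7: +6·20° lon, +7·10° lat → SW at lon -60°, lat -20°.
Square 4, 8: +4·2° lon, +8·1° lat → SW at lon -52°, lat -12°.
Subsquare e=4, f=5: +4·0.0833333° lon, +5·0.0416667° lat → SW at lon -51.6667°, lat -11.7917°.
latitude 11.7917° S, longitude 51.6667° W.

11.7917° S, 51.6667° W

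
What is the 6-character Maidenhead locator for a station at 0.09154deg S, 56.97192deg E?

LI89lv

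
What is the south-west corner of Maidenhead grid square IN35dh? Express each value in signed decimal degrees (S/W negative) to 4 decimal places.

Field I=8, N=13: +8·20° lon, +13·10° lat → SW at lon -20°, lat 40°.
Square 3, 5: +3·2° lon, +5·1° lat → SW at lon -14°, lat 45°.
Subsquare d=3, h=7: +3·0.0833333° lon, +7·0.0416667° lat → SW at lon -13.75°, lat 45.2917°.
latitude 45.2917, longitude -13.7500.

45.2917, -13.7500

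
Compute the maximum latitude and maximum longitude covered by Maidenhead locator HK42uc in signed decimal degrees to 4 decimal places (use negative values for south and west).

Field H=7, K=10: +7·20° lon, +10·10° lat → SW at lon -40°, lat 10°.
Square 4, 2: +4·2° lon, +2·1° lat → SW at lon -32°, lat 12°.
Subsquare u=20, c=2: +20·0.0833333° lon, +2·0.0416667° lat → SW at lon -30.3333°, lat 12.0833°.
Cell spans 0.0833333° lon × 0.0416667° lat. NE corner is SW corner plus one full cell.
latitude 12.1250, longitude -30.2500.

12.1250, -30.2500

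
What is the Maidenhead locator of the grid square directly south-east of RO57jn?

RO57km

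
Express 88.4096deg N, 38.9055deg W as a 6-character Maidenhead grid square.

HR08nj

Shift to the Maidenhead origin (180°W, 90°S): lon 141.0945, lat 178.4096.
Field (20°×10°, letters A–R): 141.0945/20 → 7 → H, 178.4096/10 → 17 → R; chars HR.
Square (2°×1°, digits 0–9): 1.0945/2 → 0, 8.4096/1 → 8; chars 08.
Subsquare (5′×2.5′, letters a–x): 1.0945/0.0833333 → 13 → n, 0.4096/0.0416667 → 9 → j; chars nj.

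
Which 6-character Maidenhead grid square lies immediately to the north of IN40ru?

IN40rv

Latitude subsquare u = 20; +1 → 21 = v.
The longitude characters are unchanged.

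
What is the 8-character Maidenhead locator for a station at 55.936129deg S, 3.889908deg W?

Add 180° to longitude and 90° to latitude: 176.11009, 34.06387.
Field (20°×10°, letters A–R): 176.11009/20 → 8 → I, 34.06387/10 → 3 → D; chars ID.
Square (2°×1°, digits 0–9): 16.11009/2 → 8, 4.06387/1 → 4; chars 84.
Subsquare (5′×2.5′, letters a–x): 0.11009/0.0833333 → 1 → b, 0.06387/0.0416667 → 1 → b; chars bb.
Extended square (30″×15″, digits 0–9): 0.02676/0.00833333 → 3, 0.02220/0.00416667 → 5; chars 35.

ID84bb35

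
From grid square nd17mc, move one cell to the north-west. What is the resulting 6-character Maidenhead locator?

Longitude subsquare m = 12; −1 → 11 = l.
Latitude subsquare c = 2; +1 → 3 = d.

ND17ld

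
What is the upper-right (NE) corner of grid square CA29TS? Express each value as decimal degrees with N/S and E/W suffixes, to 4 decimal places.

Field C=2, A=0: +2·20° lon, +0·10° lat → SW at lon -140°, lat -90°.
Square 2, 9: +2·2° lon, +9·1° lat → SW at lon -136°, lat -81°.
Subsquare t=19, s=18: +19·0.0833333° lon, +18·0.0416667° lat → SW at lon -134.417°, lat -80.25°.
Cell spans 0.0833333° lon × 0.0416667° lat. NE corner is SW corner plus one full cell.
latitude 80.2083° S, longitude 134.3333° W.

80.2083° S, 134.3333° W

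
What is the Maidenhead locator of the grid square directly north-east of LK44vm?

Longitude subsquare v = 21; +1 → 22 = w.
Latitude subsquare m = 12; +1 → 13 = n.

LK44wn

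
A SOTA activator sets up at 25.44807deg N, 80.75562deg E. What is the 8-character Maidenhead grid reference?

Offset from 180°W / 90°S: lon 260.75562°, lat 115.44807°.
Field (20°×10°, letters A–R): 260.75562/20 → 13 → N, 115.44807/10 → 11 → L; chars NL.
Square (2°×1°, digits 0–9): 0.75562/2 → 0, 5.44807/1 → 5; chars 05.
Subsquare (5′×2.5′, letters a–x): 0.75562/0.0833333 → 9 → j, 0.44807/0.0416667 → 10 → k; chars jk.
Extended square (30″×15″, digits 0–9): 0.00562/0.00833333 → 0, 0.03140/0.00416667 → 7; chars 07.

NL05jk07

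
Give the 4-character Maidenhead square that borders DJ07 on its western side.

Longitude square 0; −1 → -1, wraps to 9, carry into field.
Longitude field D = 3; −1 → 2 = C.
The latitude characters are unchanged.

CJ97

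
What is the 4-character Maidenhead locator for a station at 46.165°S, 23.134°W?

HE83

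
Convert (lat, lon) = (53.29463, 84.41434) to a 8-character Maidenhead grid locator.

Offset from 180°W / 90°S: lon 264.41434°, lat 143.29463°.
Field: 264.41434/20 → 13 → N, 143.29463/10 → 14 → O; chars NO.
Square: 4.41434/2 → 2, 3.29463/1 → 3; chars 23.
Subsquare: 0.41434/0.0833333 → 4 → e, 0.29463/0.0416667 → 7 → h; chars eh.
Extended square: 0.08101/0.00833333 → 9, 0.00296/0.00416667 → 0; chars 90.

NO23eh90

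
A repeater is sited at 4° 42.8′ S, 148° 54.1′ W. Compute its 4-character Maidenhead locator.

BI55

Add 180° to longitude and 90° to latitude: 31.10, 85.29.
Field: 31.10/20 → 1 → B, 85.29/10 → 8 → I; chars BI.
Square: 11.10/2 → 5, 5.29/1 → 5; chars 55.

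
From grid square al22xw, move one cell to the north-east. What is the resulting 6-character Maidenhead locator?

Longitude subsquare x = 23; +1 → 24, wraps to 0 = a, carry into square.
Longitude square 2; +1 → 3.
Latitude subsquare w = 22; +1 → 23 = x.

AL32ax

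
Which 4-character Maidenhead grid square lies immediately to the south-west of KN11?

KN00

Longitude square 1; −1 → 0.
Latitude square 1; −1 → 0.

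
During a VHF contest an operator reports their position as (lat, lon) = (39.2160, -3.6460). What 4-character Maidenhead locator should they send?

IM89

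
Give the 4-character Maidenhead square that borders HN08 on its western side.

Longitude square 0; −1 → -1, wraps to 9, carry into field.
Longitude field H = 7; −1 → 6 = G.
The latitude characters are unchanged.

GN98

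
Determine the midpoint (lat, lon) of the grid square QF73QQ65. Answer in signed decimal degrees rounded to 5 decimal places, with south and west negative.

-36.31042, 155.38750

Field Q=16, F=5: +16·20° lon, +5·10° lat → SW at lon 140°, lat -40°.
Square 7, 3: +7·2° lon, +3·1° lat → SW at lon 154°, lat -37°.
Subsquare q=16, q=16: +16·0.0833333° lon, +16·0.0416667° lat → SW at lon 155.333°, lat -36.3333°.
Extended square 6, 5: +6·0.00833333° lon, +5·0.00416667° lat → SW at lon 155.383°, lat -36.3125°.
Cell spans 0.00833333° lon × 0.00416667° lat. Centre is SW corner plus half of each.
latitude -36.31042, longitude 155.38750.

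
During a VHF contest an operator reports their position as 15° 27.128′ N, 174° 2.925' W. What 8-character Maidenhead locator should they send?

AK25xk48

Add 180° to longitude and 90° to latitude: 5.95125, 105.45213.
Field (20°×10°, letters A–R): 5.95125/20 → 0 → A, 105.45213/10 → 10 → K; chars AK.
Square (2°×1°, digits 0–9): 5.95125/2 → 2, 5.45213/1 → 5; chars 25.
Subsquare (5′×2.5′, letters a–x): 1.95125/0.0833333 → 23 → x, 0.45213/0.0416667 → 10 → k; chars xk.
Extended square (30″×15″, digits 0–9): 0.03458/0.00833333 → 4, 0.03547/0.00416667 → 8; chars 48.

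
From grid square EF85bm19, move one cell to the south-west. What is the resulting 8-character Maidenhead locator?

EF85bm08

Longitude extended square 1; −1 → 0.
Latitude extended square 9; −1 → 8.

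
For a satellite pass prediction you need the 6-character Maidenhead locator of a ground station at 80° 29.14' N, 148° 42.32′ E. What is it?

QR40il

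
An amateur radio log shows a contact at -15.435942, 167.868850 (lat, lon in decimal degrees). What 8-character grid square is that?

RH34wn45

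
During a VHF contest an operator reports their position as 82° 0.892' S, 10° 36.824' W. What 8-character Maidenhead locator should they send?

IA47qx66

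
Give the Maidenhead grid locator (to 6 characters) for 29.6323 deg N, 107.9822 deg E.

OL39xp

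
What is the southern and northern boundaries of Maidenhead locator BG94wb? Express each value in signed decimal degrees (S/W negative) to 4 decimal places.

-25.9583, -25.9167

Field B=1, G=6: +1·20° lon, +6·10° lat → SW at lon -160°, lat -30°.
Square 9, 4: +9·2° lon, +4·1° lat → SW at lon -142°, lat -26°.
Subsquare w=22, b=1: +22·0.0833333° lon, +1·0.0416667° lat → SW at lon -140.167°, lat -25.9583°.
Cell spans 0.0833333° lon × 0.0416667° lat.
south -25.9583, north -25.9167.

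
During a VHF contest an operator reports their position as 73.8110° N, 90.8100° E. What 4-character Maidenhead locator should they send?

Shift to the Maidenhead origin (180°W, 90°S): lon 270.81, lat 163.81.
Field: lon ⌊270.81/20⌋ = 13 → N; lat ⌊163.81/10⌋ = 16 → Q.
Square: lon ⌊10.81/2⌋ = 5; lat ⌊3.81/1⌋ = 3.

NQ53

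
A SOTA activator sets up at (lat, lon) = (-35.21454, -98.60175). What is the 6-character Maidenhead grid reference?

EF04qs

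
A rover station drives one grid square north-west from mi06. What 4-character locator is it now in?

LI97

Longitude square 0; −1 → -1, wraps to 9, carry into field.
Longitude field M = 12; −1 → 11 = L.
Latitude square 6; +1 → 7.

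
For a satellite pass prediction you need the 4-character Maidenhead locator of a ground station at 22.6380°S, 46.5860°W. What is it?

GG67

Shift to the Maidenhead origin (180°W, 90°S): lon 133.41, lat 67.36.
Field: 133.41/20 → 6 → G, 67.36/10 → 6 → G; chars GG.
Square: 13.41/2 → 6, 7.36/1 → 7; chars 67.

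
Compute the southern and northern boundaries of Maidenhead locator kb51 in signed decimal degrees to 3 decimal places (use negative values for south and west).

-79.000, -78.000

Field K=10, B=1: +10·20° lon, +1·10° lat → SW at lon 20°, lat -80°.
Square 5, 1: +5·2° lon, +1·1° lat → SW at lon 30°, lat -79°.
Cell spans 2° lon × 1° lat.
south -79.000, north -78.000.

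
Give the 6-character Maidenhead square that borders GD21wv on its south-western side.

GD21vu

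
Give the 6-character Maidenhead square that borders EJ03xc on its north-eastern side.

EJ13ad

Longitude subsquare x = 23; +1 → 24, wraps to 0 = a, carry into square.
Longitude square 0; +1 → 1.
Latitude subsquare c = 2; +1 → 3 = d.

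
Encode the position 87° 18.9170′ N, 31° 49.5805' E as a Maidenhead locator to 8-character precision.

Offset from 180°W / 90°S: lon 211.82634°, lat 177.31528°.
Field: lon ⌊211.82634/20⌋ = 10 → K; lat ⌊177.31528/10⌋ = 17 → R.
Square: lon ⌊11.82634/2⌋ = 5; lat ⌊7.31528/1⌋ = 7.
Subsquare: lon ⌊1.82634/0.0833333⌋ = 21 → v; lat ⌊0.31528/0.0416667⌋ = 7 → h.
Extended square: lon ⌊0.07634/0.00833333⌋ = 9; lat ⌊0.02362/0.00416667⌋ = 5.

KR57vh95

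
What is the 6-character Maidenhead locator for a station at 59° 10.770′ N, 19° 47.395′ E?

Shift to the Maidenhead origin (180°W, 90°S): lon 199.7899, lat 149.1795.
Field (20°×10°, letters A–R): 199.7899/20 → 9 → J, 149.1795/10 → 14 → O; chars JO.
Square (2°×1°, digits 0–9): 19.7899/2 → 9, 9.1795/1 → 9; chars 99.
Subsquare (5′×2.5′, letters a–x): 1.7899/0.0833333 → 21 → v, 0.1795/0.0416667 → 4 → e; chars ve.

JO99ve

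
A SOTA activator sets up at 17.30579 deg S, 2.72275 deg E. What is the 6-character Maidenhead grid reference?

JH12iq

Add 180° to longitude and 90° to latitude: 182.7227, 72.6942.
Field: lon ⌊182.7227/20⌋ = 9 → J; lat ⌊72.6942/10⌋ = 7 → H.
Square: lon ⌊2.7227/2⌋ = 1; lat ⌊2.6942/1⌋ = 2.
Subsquare: lon ⌊0.7227/0.0833333⌋ = 8 → i; lat ⌊0.6942/0.0416667⌋ = 16 → q.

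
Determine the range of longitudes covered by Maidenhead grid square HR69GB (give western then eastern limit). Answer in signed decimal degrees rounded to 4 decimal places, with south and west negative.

-27.5000, -27.4167

Field H=7, R=17: +7·20° lon, +17·10° lat → SW at lon -40°, lat 80°.
Square 6, 9: +6·2° lon, +9·1° lat → SW at lon -28°, lat 89°.
Subsquare g=6, b=1: +6·0.0833333° lon, +1·0.0416667° lat → SW at lon -27.5°, lat 89.0417°.
Cell spans 0.0833333° lon × 0.0416667° lat.
west -27.5000, east -27.4167.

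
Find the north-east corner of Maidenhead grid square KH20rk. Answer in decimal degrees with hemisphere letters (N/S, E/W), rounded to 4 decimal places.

Field K=10, H=7: +10·20° lon, +7·10° lat → SW at lon 20°, lat -20°.
Square 2, 0: +2·2° lon, +0·1° lat → SW at lon 24°, lat -20°.
Subsquare r=17, k=10: +17·0.0833333° lon, +10·0.0416667° lat → SW at lon 25.4167°, lat -19.5833°.
Cell spans 0.0833333° lon × 0.0416667° lat. NE corner is SW corner plus one full cell.
latitude 19.5417° S, longitude 25.5000° E.

19.5417° S, 25.5000° E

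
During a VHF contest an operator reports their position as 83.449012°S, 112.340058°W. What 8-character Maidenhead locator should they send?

DA36tn92

Shift to the Maidenhead origin (180°W, 90°S): lon 67.65994, lat 6.55099.
Field: 67.65994/20 → 3 → D, 6.55099/10 → 0 → A; chars DA.
Square: 7.65994/2 → 3, 6.55099/1 → 6; chars 36.
Subsquare: 1.65994/0.0833333 → 19 → t, 0.55099/0.0416667 → 13 → n; chars tn.
Extended square: 0.07661/0.00833333 → 9, 0.00932/0.00416667 → 2; chars 92.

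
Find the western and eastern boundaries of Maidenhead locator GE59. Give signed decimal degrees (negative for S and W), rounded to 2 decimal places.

-50.00, -48.00

Field G=6, E=4: +6·20° lon, +4·10° lat → SW at lon -60°, lat -50°.
Square 5, 9: +5·2° lon, +9·1° lat → SW at lon -50°, lat -41°.
Cell spans 2° lon × 1° lat.
west -50.00, east -48.00.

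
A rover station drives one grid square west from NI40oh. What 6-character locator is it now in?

Longitude subsquare o = 14; −1 → 13 = n.
The latitude characters are unchanged.

NI40nh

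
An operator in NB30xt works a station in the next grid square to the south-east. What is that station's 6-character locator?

Longitude subsquare x = 23; +1 → 24, wraps to 0 = a, carry into square.
Longitude square 3; +1 → 4.
Latitude subsquare t = 19; −1 → 18 = s.

NB40as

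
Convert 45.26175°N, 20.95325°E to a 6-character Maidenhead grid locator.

KN05lg

Offset from 180°W / 90°S: lon 200.9532°, lat 135.2618°.
Field: lon ⌊200.9532/20⌋ = 10 → K; lat ⌊135.2618/10⌋ = 13 → N.
Square: lon ⌊0.9532/2⌋ = 0; lat ⌊5.2618/1⌋ = 5.
Subsquare: lon ⌊0.9532/0.0833333⌋ = 11 → l; lat ⌊0.2618/0.0416667⌋ = 6 → g.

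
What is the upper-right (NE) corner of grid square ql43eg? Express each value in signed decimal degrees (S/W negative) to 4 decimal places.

Field Q=16, L=11: +16·20° lon, +11·10° lat → SW at lon 140°, lat 20°.
Square 4, 3: +4·2° lon, +3·1° lat → SW at lon 148°, lat 23°.
Subsquare e=4, g=6: +4·0.0833333° lon, +6·0.0416667° lat → SW at lon 148.333°, lat 23.25°.
Cell spans 0.0833333° lon × 0.0416667° lat. NE corner is SW corner plus one full cell.
latitude 23.2917, longitude 148.4167.

23.2917, 148.4167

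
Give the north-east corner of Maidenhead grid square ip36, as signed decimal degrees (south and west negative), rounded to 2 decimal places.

67.00, -12.00

Field I=8, P=15: +8·20° lon, +15·10° lat → SW at lon -20°, lat 60°.
Square 3, 6: +3·2° lon, +6·1° lat → SW at lon -14°, lat 66°.
Cell spans 2° lon × 1° lat. NE corner is SW corner plus one full cell.
latitude 67.00, longitude -12.00.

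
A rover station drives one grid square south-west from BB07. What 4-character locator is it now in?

AB96

Longitude square 0; −1 → -1, wraps to 9, carry into field.
Longitude field B = 1; −1 → 0 = A.
Latitude square 7; −1 → 6.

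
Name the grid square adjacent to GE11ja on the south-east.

GE10kx

Longitude subsquare j = 9; +1 → 10 = k.
Latitude subsquare a = 0; −1 → -1, wraps to 23 = x, carry into square.
Latitude square 1; −1 → 0.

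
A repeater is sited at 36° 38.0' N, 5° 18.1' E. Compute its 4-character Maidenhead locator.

Offset from 180°W / 90°S: lon 185.30°, lat 126.63°.
Field: lon ⌊185.30/20⌋ = 9 → J; lat ⌊126.63/10⌋ = 12 → M.
Square: lon ⌊5.30/2⌋ = 2; lat ⌊6.63/1⌋ = 6.

JM26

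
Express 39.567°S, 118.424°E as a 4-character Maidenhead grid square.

OF90

Add 180° to longitude and 90° to latitude: 298.42, 50.43.
Field (20°×10°, letters A–R): lon ⌊298.42/20⌋ = 14 → O; lat ⌊50.43/10⌋ = 5 → F.
Square (2°×1°, digits 0–9): lon ⌊18.42/2⌋ = 9; lat ⌊0.43/1⌋ = 0.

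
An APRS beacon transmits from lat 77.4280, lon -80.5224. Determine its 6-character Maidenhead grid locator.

EQ97rk

Add 180° to longitude and 90° to latitude: 99.4776, 167.4280.
Field: 99.4776/20 → 4 → E, 167.4280/10 → 16 → Q; chars EQ.
Square: 19.4776/2 → 9, 7.4280/1 → 7; chars 97.
Subsquare: 1.4776/0.0833333 → 17 → r, 0.4280/0.0416667 → 10 → k; chars rk.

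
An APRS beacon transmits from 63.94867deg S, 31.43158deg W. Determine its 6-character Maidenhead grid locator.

HC46gb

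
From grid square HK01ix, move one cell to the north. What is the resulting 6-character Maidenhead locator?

Latitude subsquare x = 23; +1 → 24, wraps to 0 = a, carry into square.
Latitude square 1; +1 → 2.
The longitude characters are unchanged.

HK02ia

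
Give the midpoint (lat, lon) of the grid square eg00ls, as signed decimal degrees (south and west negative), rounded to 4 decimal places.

-29.2292, -99.0417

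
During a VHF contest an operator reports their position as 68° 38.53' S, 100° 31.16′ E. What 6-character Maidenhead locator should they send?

OC01gi

Shift to the Maidenhead origin (180°W, 90°S): lon 280.5193, lat 21.3578.
Field: 280.5193/20 → 14 → O, 21.3578/10 → 2 → C; chars OC.
Square: 0.5193/2 → 0, 1.3578/1 → 1; chars 01.
Subsquare: 0.5193/0.0833333 → 6 → g, 0.3578/0.0416667 → 8 → i; chars gi.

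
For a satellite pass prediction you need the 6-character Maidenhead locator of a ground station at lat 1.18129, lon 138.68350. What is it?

PJ91ie

Shift to the Maidenhead origin (180°W, 90°S): lon 318.6835, lat 91.1813.
Field (20°×10°, letters A–R): 318.6835/20 → 15 → P, 91.1813/10 → 9 → J; chars PJ.
Square (2°×1°, digits 0–9): 18.6835/2 → 9, 1.1813/1 → 1; chars 91.
Subsquare (5′×2.5′, letters a–x): 0.6835/0.0833333 → 8 → i, 0.1813/0.0416667 → 4 → e; chars ie.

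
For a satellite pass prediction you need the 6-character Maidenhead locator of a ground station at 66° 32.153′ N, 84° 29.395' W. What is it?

Shift to the Maidenhead origin (180°W, 90°S): lon 95.5101, lat 156.5359.
Field: 95.5101/20 → 4 → E, 156.5359/10 → 15 → P; chars EP.
Square: 15.5101/2 → 7, 6.5359/1 → 6; chars 76.
Subsquare: 1.5101/0.0833333 → 18 → s, 0.5359/0.0416667 → 12 → m; chars sm.

EP76sm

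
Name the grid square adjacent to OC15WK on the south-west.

OC15vj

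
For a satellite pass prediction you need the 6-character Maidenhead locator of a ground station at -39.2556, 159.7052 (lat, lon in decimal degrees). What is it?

Add 180° to longitude and 90° to latitude: 339.7052, 50.7444.
Field: lon ⌊339.7052/20⌋ = 16 → Q; lat ⌊50.7444/10⌋ = 5 → F.
Square: lon ⌊19.7052/2⌋ = 9; lat ⌊0.7444/1⌋ = 0.
Subsquare: lon ⌊1.7052/0.0833333⌋ = 20 → u; lat ⌊0.7444/0.0416667⌋ = 17 → r.

QF90ur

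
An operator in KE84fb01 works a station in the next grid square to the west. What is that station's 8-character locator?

Longitude extended square 0; −1 → -1, wraps to 9, carry into subsquare.
Longitude subsquare f = 5; −1 → 4 = e.
The latitude characters are unchanged.

KE84eb91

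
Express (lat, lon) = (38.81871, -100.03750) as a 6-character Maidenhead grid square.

DM98xt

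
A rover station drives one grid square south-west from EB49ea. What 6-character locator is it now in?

Longitude subsquare e = 4; −1 → 3 = d.
Latitude subsquare a = 0; −1 → -1, wraps to 23 = x, carry into square.
Latitude square 9; −1 → 8.

EB48dx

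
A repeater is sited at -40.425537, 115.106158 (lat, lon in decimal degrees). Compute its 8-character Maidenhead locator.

OE79nn27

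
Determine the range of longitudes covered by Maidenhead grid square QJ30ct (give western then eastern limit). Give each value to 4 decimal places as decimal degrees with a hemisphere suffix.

Field Q=16, J=9: +16·20° lon, +9·10° lat → SW at lon 140°, lat 0°.
Square 3, 0: +3·2° lon, +0·1° lat → SW at lon 146°, lat 0°.
Subsquare c=2, t=19: +2·0.0833333° lon, +19·0.0416667° lat → SW at lon 146.167°, lat 0.791667°.
Cell spans 0.0833333° lon × 0.0416667° lat.
west 146.1667° E, east 146.2500° E.

146.1667° E, 146.2500° E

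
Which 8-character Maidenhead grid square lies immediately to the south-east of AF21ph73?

AF21ph82

Longitude extended square 7; +1 → 8.
Latitude extended square 3; −1 → 2.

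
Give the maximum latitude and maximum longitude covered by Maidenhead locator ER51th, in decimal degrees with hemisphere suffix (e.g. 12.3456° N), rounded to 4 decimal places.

81.3333° N, 88.3333° W

Field E=4, R=17: +4·20° lon, +17·10° lat → SW at lon -100°, lat 80°.
Square 5, 1: +5·2° lon, +1·1° lat → SW at lon -90°, lat 81°.
Subsquare t=19, h=7: +19·0.0833333° lon, +7·0.0416667° lat → SW at lon -88.4167°, lat 81.2917°.
Cell spans 0.0833333° lon × 0.0416667° lat. NE corner is SW corner plus one full cell.
latitude 81.3333° N, longitude 88.3333° W.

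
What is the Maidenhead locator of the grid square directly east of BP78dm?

BP78em

Longitude subsquare d = 3; +1 → 4 = e.
The latitude characters are unchanged.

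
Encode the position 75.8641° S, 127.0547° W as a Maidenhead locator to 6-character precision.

Offset from 180°W / 90°S: lon 52.9453°, lat 14.1359°.
Field: 52.9453/20 → 2 → C, 14.1359/10 → 1 → B; chars CB.
Square: 12.9453/2 → 6, 4.1359/1 → 4; chars 64.
Subsquare: 0.9453/0.0833333 → 11 → l, 0.1359/0.0416667 → 3 → d; chars ld.

CB64ld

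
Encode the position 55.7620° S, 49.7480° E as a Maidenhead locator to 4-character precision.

LD44

Offset from 180°W / 90°S: lon 229.75°, lat 34.24°.
Field: lon ⌊229.75/20⌋ = 11 → L; lat ⌊34.24/10⌋ = 3 → D.
Square: lon ⌊9.75/2⌋ = 4; lat ⌊4.24/1⌋ = 4.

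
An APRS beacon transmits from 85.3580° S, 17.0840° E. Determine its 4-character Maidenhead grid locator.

JA84

Offset from 180°W / 90°S: lon 197.08°, lat 4.64°.
Field: 197.08/20 → 9 → J, 4.64/10 → 0 → A; chars JA.
Square: 17.08/2 → 8, 4.64/1 → 4; chars 84.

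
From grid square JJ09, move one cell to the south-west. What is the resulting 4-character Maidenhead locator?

IJ98

Longitude square 0; −1 → -1, wraps to 9, carry into field.
Longitude field J = 9; −1 → 8 = I.
Latitude square 9; −1 → 8.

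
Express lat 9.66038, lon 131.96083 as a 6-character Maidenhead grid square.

PJ59xp

Offset from 180°W / 90°S: lon 311.9608°, lat 99.6604°.
Field: lon ⌊311.9608/20⌋ = 15 → P; lat ⌊99.6604/10⌋ = 9 → J.
Square: lon ⌊11.9608/2⌋ = 5; lat ⌊9.6604/1⌋ = 9.
Subsquare: lon ⌊1.9608/0.0833333⌋ = 23 → x; lat ⌊0.6604/0.0416667⌋ = 15 → p.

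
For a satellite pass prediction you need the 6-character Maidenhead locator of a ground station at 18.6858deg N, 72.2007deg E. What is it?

MK68cq

Add 180° to longitude and 90° to latitude: 252.2007, 108.6858.
Field: 252.2007/20 → 12 → M, 108.6858/10 → 10 → K; chars MK.
Square: 12.2007/2 → 6, 8.6858/1 → 8; chars 68.
Subsquare: 0.2007/0.0833333 → 2 → c, 0.6858/0.0416667 → 16 → q; chars cq.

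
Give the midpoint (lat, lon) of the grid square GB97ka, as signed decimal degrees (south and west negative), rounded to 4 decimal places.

Field G=6, B=1: +6·20° lon, +1·10° lat → SW at lon -60°, lat -80°.
Square 9, 7: +9·2° lon, +7·1° lat → SW at lon -42°, lat -73°.
Subsquare k=10, a=0: +10·0.0833333° lon, +0·0.0416667° lat → SW at lon -41.1667°, lat -73°.
Cell spans 0.0833333° lon × 0.0416667° lat. Centre is SW corner plus half of each.
latitude -72.9792, longitude -41.1250.

-72.9792, -41.1250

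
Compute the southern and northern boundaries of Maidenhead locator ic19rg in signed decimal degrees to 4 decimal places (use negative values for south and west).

-60.7500, -60.7083

Field I=8, C=2: +8·20° lon, +2·10° lat → SW at lon -20°, lat -70°.
Square 1, 9: +1·2° lon, +9·1° lat → SW at lon -18°, lat -61°.
Subsquare r=17, g=6: +17·0.0833333° lon, +6·0.0416667° lat → SW at lon -16.5833°, lat -60.75°.
Cell spans 0.0833333° lon × 0.0416667° lat.
south -60.7500, north -60.7083.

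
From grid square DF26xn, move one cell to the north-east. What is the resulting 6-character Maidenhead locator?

Longitude subsquare x = 23; +1 → 24, wraps to 0 = a, carry into square.
Longitude square 2; +1 → 3.
Latitude subsquare n = 13; +1 → 14 = o.

DF36ao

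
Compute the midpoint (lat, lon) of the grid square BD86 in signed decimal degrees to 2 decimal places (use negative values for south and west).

Field B=1, D=3: +1·20° lon, +3·10° lat → SW at lon -160°, lat -60°.
Square 8, 6: +8·2° lon, +6·1° lat → SW at lon -144°, lat -54°.
Cell spans 2° lon × 1° lat. Centre is SW corner plus half of each.
latitude -53.50, longitude -143.00.

-53.50, -143.00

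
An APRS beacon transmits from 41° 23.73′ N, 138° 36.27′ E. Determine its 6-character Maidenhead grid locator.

Add 180° to longitude and 90° to latitude: 318.6045, 131.3955.
Field (20°×10°, letters A–R): lon ⌊318.6045/20⌋ = 15 → P; lat ⌊131.3955/10⌋ = 13 → N.
Square (2°×1°, digits 0–9): lon ⌊18.6045/2⌋ = 9; lat ⌊1.3955/1⌋ = 1.
Subsquare (5′×2.5′, letters a–x): lon ⌊0.6045/0.0833333⌋ = 7 → h; lat ⌊0.3955/0.0416667⌋ = 9 → j.

PN91hj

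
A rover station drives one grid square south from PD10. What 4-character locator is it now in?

Latitude square 0; −1 → -1, wraps to 9, carry into field.
Latitude field D = 3; −1 → 2 = C.
The longitude characters are unchanged.

PC19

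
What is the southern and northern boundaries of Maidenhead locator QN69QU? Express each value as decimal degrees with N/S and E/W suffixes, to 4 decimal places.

49.8333° N, 49.8750° N

Field Q=16, N=13: +16·20° lon, +13·10° lat → SW at lon 140°, lat 40°.
Square 6, 9: +6·2° lon, +9·1° lat → SW at lon 152°, lat 49°.
Subsquare q=16, u=20: +16·0.0833333° lon, +20·0.0416667° lat → SW at lon 153.333°, lat 49.8333°.
Cell spans 0.0833333° lon × 0.0416667° lat.
south 49.8333° N, north 49.8750° N.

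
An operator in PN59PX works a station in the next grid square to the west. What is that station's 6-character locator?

PN59ox

Longitude subsquare p = 15; −1 → 14 = o.
The latitude characters are unchanged.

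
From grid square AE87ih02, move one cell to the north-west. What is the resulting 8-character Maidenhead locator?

AE87hh93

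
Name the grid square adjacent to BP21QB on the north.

Latitude subsquare b = 1; +1 → 2 = c.
The longitude characters are unchanged.

BP21qc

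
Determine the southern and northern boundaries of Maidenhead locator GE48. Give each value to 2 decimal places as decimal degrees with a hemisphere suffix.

Field G=6, E=4: +6·20° lon, +4·10° lat → SW at lon -60°, lat -50°.
Square 4, 8: +4·2° lon, +8·1° lat → SW at lon -52°, lat -42°.
Cell spans 2° lon × 1° lat.
south 42.00° S, north 41.00° S.

42.00° S, 41.00° S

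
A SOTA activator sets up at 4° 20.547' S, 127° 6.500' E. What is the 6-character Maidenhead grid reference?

PI35np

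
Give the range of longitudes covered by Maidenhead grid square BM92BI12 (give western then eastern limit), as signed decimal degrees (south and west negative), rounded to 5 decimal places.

Field B=1, M=12: +1·20° lon, +12·10° lat → SW at lon -160°, lat 30°.
Square 9, 2: +9·2° lon, +2·1° lat → SW at lon -142°, lat 32°.
Subsquare b=1, i=8: +1·0.0833333° lon, +8·0.0416667° lat → SW at lon -141.917°, lat 32.3333°.
Extended square 1, 2: +1·0.00833333° lon, +2·0.00416667° lat → SW at lon -141.908°, lat 32.3417°.
Cell spans 0.00833333° lon × 0.00416667° lat.
west -141.90833, east -141.90000.

-141.90833, -141.90000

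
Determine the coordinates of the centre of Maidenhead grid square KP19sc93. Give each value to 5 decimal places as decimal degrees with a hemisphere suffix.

Field K=10, P=15: +10·20° lon, +15·10° lat → SW at lon 20°, lat 60°.
Square 1, 9: +1·2° lon, +9·1° lat → SW at lon 22°, lat 69°.
Subsquare s=18, c=2: +18·0.0833333° lon, +2·0.0416667° lat → SW at lon 23.5°, lat 69.0833°.
Extended square 9, 3: +9·0.00833333° lon, +3·0.00416667° lat → SW at lon 23.575°, lat 69.0958°.
Cell spans 0.00833333° lon × 0.00416667° lat. Centre is SW corner plus half of each.
latitude 69.09792° N, longitude 23.57917° E.

69.09792° N, 23.57917° E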